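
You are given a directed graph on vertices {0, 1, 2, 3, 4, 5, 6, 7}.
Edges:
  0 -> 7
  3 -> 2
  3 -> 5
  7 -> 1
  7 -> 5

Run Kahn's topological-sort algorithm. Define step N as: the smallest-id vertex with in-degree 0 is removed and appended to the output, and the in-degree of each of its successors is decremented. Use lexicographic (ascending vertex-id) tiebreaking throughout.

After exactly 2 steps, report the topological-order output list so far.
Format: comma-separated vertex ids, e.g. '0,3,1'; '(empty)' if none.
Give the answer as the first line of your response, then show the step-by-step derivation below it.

0,3

step 1: output 0; order=[0]; indeg=(0,1,1,0,0,2,0,0)
step 2: output 3; order=[0,3]; indeg=(0,1,0,0,0,1,0,0)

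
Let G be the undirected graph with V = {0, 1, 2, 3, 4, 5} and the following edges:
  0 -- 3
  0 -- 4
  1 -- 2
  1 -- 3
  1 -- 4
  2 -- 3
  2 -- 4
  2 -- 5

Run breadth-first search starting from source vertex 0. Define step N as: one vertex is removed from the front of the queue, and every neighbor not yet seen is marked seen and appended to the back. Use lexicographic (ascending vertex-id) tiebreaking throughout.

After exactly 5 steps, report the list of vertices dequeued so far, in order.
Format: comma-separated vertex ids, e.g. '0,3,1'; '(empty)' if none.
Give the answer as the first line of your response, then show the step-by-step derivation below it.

0,3,4,1,2

step 1: dequeue 0; queue=[3,4]; order=0
step 2: dequeue 3; queue=[4,1,2]; order=0,3
step 3: dequeue 4; queue=[1,2]; order=0,3,4
step 4: dequeue 1; queue=[2]; order=0,3,4,1
step 5: dequeue 2; queue=[5]; order=0,3,4,1,2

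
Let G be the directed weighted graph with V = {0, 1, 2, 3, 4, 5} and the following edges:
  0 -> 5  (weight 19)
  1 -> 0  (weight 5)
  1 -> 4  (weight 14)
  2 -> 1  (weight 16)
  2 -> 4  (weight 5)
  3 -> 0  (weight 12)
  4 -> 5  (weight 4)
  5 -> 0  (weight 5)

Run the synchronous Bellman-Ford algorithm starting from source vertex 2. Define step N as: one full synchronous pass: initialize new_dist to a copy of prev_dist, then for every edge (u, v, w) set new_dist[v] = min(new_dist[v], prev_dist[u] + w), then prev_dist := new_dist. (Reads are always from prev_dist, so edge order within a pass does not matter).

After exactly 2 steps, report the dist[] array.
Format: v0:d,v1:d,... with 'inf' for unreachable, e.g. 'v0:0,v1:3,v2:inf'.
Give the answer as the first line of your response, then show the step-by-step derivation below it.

v0:21,v1:16,v2:0,v3:inf,v4:5,v5:9

step 1: dist = v0:inf,v1:16,v2:0,v3:inf,v4:5,v5:inf
step 2: dist = v0:21,v1:16,v2:0,v3:inf,v4:5,v5:9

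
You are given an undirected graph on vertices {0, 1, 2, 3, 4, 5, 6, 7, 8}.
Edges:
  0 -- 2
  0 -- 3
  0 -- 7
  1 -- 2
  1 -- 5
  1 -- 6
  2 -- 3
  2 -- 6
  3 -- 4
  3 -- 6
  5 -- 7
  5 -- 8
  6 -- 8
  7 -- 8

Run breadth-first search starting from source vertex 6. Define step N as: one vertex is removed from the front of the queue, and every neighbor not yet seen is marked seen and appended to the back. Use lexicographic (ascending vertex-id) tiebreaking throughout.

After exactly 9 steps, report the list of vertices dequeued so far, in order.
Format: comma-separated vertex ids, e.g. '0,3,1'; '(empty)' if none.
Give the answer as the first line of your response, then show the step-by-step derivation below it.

6,1,2,3,8,5,0,4,7

step 1: dequeue 6; queue=[1,2,3,8]; order=6
step 2: dequeue 1; queue=[2,3,8,5]; order=6,1
step 3: dequeue 2; queue=[3,8,5,0]; order=6,1,2
step 4: dequeue 3; queue=[8,5,0,4]; order=6,1,2,3
step 5: dequeue 8; queue=[5,0,4,7]; order=6,1,2,3,8
step 6: dequeue 5; queue=[0,4,7]; order=6,1,2,3,8,5
step 7: dequeue 0; queue=[4,7]; order=6,1,2,3,8,5,0
step 8: dequeue 4; queue=[7]; order=6,1,2,3,8,5,0,4
step 9: dequeue 7; queue=[(empty)]; order=6,1,2,3,8,5,0,4,7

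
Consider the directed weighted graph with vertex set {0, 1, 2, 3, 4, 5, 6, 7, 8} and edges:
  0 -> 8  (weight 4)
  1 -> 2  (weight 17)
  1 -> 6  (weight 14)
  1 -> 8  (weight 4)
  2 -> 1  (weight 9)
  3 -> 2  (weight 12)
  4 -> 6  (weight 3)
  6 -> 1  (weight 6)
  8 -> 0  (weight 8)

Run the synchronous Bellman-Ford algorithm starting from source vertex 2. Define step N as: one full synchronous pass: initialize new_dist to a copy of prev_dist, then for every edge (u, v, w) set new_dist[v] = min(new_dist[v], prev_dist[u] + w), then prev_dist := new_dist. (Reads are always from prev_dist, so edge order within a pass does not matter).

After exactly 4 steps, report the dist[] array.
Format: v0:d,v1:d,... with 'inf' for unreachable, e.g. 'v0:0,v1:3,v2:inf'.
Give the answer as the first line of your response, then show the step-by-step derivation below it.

v0:21,v1:9,v2:0,v3:inf,v4:inf,v5:inf,v6:23,v7:inf,v8:13

step 1: dist = v0:inf,v1:9,v2:0,v3:inf,v4:inf,v5:inf,v6:inf,v7:inf,v8:inf
step 2: dist = v0:inf,v1:9,v2:0,v3:inf,v4:inf,v5:inf,v6:23,v7:inf,v8:13
step 3: dist = v0:21,v1:9,v2:0,v3:inf,v4:inf,v5:inf,v6:23,v7:inf,v8:13
step 4: dist = v0:21,v1:9,v2:0,v3:inf,v4:inf,v5:inf,v6:23,v7:inf,v8:13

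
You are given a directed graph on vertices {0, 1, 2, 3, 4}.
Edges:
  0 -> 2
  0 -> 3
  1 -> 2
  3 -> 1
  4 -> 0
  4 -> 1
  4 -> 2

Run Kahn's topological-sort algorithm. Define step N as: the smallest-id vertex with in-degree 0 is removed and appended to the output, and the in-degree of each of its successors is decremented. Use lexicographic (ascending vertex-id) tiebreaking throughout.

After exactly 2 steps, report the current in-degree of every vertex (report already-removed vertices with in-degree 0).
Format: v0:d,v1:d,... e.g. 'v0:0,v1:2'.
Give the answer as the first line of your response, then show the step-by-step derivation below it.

v0:0,v1:1,v2:1,v3:0,v4:0

step 1: output 4; order=[4]; indeg=(0,1,2,1,0)
step 2: output 0; order=[4,0]; indeg=(0,1,1,0,0)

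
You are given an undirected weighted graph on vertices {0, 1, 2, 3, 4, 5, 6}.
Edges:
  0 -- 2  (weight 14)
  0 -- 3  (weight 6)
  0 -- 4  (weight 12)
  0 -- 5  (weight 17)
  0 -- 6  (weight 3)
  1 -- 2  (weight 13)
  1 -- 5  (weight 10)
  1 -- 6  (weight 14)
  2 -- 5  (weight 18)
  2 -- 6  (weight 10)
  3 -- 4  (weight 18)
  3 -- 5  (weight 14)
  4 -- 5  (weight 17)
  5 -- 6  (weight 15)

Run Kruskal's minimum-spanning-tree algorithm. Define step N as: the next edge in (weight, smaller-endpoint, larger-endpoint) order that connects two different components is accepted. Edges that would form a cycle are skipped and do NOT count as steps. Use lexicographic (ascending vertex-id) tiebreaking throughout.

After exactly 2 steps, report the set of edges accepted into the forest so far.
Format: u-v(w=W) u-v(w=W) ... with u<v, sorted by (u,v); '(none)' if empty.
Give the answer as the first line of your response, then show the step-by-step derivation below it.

0-3(w=6) 0-6(w=3)

step 1: add edge 0-6 (w=3); MST = {0-6(w=3)}
step 2: add edge 0-3 (w=6); MST = {0-3(w=6) 0-6(w=3)}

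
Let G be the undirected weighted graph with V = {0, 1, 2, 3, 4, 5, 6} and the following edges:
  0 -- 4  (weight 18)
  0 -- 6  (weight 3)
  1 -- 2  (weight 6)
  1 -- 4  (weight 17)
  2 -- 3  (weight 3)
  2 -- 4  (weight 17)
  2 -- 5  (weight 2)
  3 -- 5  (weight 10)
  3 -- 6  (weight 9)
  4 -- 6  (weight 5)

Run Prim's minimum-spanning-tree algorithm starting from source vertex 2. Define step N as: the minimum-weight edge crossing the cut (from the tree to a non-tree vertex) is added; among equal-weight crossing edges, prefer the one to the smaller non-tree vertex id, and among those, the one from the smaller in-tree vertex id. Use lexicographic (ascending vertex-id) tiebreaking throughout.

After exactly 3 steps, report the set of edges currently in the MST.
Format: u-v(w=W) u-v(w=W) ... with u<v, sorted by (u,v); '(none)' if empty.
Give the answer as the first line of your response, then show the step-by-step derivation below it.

1-2(w=6) 2-3(w=3) 2-5(w=2)

step 1: add edge 2-5 (w=2); MST = {2-5(w=2)}
step 2: add edge 2-3 (w=3); MST = {2-3(w=3) 2-5(w=2)}
step 3: add edge 1-2 (w=6); MST = {1-2(w=6) 2-3(w=3) 2-5(w=2)}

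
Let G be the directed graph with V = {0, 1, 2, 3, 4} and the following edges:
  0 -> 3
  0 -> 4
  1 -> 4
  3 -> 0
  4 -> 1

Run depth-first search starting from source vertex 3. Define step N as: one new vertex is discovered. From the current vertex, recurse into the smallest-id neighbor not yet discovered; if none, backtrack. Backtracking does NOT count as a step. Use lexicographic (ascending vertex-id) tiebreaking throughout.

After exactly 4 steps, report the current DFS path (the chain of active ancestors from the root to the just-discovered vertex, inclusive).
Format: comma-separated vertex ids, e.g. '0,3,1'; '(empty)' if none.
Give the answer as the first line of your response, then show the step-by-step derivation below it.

3,0,4,1

step 1: discover 3; path=3; order=3
step 2: discover 0; path=3>0; order=3,0
step 3: discover 4; path=3>0>4; order=3,0,4
step 4: discover 1; path=3>0>4>1; order=3,0,4,1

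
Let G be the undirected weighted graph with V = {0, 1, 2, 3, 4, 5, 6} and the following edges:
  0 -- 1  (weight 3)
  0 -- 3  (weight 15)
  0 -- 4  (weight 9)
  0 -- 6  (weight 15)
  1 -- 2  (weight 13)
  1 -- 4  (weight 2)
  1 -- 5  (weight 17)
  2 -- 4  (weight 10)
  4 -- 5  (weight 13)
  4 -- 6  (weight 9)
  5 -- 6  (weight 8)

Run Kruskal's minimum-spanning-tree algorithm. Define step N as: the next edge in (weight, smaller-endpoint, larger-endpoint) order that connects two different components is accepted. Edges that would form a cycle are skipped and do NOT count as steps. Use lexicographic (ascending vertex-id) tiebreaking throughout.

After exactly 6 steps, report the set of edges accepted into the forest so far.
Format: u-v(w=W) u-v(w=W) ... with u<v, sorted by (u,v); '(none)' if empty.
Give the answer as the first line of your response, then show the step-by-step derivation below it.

0-1(w=3) 0-3(w=15) 1-4(w=2) 2-4(w=10) 4-6(w=9) 5-6(w=8)

step 1: add edge 1-4 (w=2); MST = {1-4(w=2)}
step 2: add edge 0-1 (w=3); MST = {0-1(w=3) 1-4(w=2)}
step 3: add edge 5-6 (w=8); MST = {0-1(w=3) 1-4(w=2) 5-6(w=8)}
step 4: add edge 4-6 (w=9); MST = {0-1(w=3) 1-4(w=2) 4-6(w=9) 5-6(w=8)}
step 5: add edge 2-4 (w=10); MST = {0-1(w=3) 1-4(w=2) 2-4(w=10) 4-6(w=9) 5-6(w=8)}
step 6: add edge 0-3 (w=15); MST = {0-1(w=3) 0-3(w=15) 1-4(w=2) 2-4(w=10) 4-6(w=9) 5-6(w=8)}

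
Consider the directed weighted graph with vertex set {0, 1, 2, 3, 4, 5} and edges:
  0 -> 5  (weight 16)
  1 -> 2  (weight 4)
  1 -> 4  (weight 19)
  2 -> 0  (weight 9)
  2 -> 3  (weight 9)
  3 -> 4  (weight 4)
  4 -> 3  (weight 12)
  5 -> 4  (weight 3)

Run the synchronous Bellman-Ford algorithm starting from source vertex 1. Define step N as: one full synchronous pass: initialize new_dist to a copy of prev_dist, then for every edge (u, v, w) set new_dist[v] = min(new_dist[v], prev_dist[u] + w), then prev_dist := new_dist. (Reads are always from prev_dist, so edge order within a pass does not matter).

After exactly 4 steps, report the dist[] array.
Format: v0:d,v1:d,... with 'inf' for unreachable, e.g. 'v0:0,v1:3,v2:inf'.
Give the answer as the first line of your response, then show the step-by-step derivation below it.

v0:13,v1:0,v2:4,v3:13,v4:17,v5:29

step 1: dist = v0:inf,v1:0,v2:4,v3:inf,v4:19,v5:inf
step 2: dist = v0:13,v1:0,v2:4,v3:13,v4:19,v5:inf
step 3: dist = v0:13,v1:0,v2:4,v3:13,v4:17,v5:29
step 4: dist = v0:13,v1:0,v2:4,v3:13,v4:17,v5:29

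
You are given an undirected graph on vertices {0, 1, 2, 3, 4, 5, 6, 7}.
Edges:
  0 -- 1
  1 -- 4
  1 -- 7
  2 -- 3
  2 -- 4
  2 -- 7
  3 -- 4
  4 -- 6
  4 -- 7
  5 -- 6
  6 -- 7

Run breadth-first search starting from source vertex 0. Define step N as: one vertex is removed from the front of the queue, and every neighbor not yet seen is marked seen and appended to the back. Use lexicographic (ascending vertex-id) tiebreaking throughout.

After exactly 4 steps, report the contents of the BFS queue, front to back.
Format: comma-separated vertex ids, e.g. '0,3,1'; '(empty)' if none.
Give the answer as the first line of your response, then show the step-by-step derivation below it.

2,3,6

step 1: dequeue 0; queue=[1]; order=0
step 2: dequeue 1; queue=[4,7]; order=0,1
step 3: dequeue 4; queue=[7,2,3,6]; order=0,1,4
step 4: dequeue 7; queue=[2,3,6]; order=0,1,4,7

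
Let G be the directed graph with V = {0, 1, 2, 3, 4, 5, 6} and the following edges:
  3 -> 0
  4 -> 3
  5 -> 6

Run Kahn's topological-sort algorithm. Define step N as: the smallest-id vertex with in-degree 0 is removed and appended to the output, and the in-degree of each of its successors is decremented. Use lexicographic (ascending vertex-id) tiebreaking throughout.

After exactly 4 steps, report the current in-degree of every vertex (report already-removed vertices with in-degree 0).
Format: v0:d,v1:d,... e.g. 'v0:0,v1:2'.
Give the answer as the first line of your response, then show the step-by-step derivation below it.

v0:0,v1:0,v2:0,v3:0,v4:0,v5:0,v6:1

step 1: output 1; order=[1]; indeg=(1,0,0,1,0,0,1)
step 2: output 2; order=[1,2]; indeg=(1,0,0,1,0,0,1)
step 3: output 4; order=[1,2,4]; indeg=(1,0,0,0,0,0,1)
step 4: output 3; order=[1,2,4,3]; indeg=(0,0,0,0,0,0,1)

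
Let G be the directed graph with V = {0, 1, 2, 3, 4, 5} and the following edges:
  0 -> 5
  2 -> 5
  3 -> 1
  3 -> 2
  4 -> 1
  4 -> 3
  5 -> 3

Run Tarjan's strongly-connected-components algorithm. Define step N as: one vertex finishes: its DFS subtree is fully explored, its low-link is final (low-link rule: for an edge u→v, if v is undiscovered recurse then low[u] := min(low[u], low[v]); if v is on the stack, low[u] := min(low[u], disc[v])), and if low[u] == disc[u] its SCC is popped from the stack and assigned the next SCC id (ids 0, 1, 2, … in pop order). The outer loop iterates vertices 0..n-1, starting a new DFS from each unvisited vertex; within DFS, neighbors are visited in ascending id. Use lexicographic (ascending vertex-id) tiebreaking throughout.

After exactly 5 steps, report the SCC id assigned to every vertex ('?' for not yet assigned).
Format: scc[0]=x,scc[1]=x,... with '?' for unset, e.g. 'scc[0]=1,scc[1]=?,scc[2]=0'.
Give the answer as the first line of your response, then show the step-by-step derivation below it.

scc[0]=2,scc[1]=0,scc[2]=1,scc[3]=1,scc[4]=?,scc[5]=1

step 1: low=(low[0]=0,low[1]=3,low[2]=?,low[3]=2,low[4]=?,low[5]=1); scc=(scc[0]=?,scc[1]=0,scc[2]=?,scc[3]=?,scc[4]=?,scc[5]=?)
step 2: low=(low[0]=0,low[1]=3,low[2]=1,low[3]=2,low[4]=?,low[5]=1); scc=(scc[0]=?,scc[1]=0,scc[2]=?,scc[3]=?,scc[4]=?,scc[5]=?)
step 3: low=(low[0]=0,low[1]=3,low[2]=1,low[3]=1,low[4]=?,low[5]=1); scc=(scc[0]=?,scc[1]=0,scc[2]=?,scc[3]=?,scc[4]=?,scc[5]=?)
step 4: low=(low[0]=0,low[1]=3,low[2]=1,low[3]=1,low[4]=?,low[5]=1); scc=(scc[0]=?,scc[1]=0,scc[2]=1,scc[3]=1,scc[4]=?,scc[5]=1)
step 5: low=(low[0]=0,low[1]=3,low[2]=1,low[3]=1,low[4]=?,low[5]=1); scc=(scc[0]=2,scc[1]=0,scc[2]=1,scc[3]=1,scc[4]=?,scc[5]=1)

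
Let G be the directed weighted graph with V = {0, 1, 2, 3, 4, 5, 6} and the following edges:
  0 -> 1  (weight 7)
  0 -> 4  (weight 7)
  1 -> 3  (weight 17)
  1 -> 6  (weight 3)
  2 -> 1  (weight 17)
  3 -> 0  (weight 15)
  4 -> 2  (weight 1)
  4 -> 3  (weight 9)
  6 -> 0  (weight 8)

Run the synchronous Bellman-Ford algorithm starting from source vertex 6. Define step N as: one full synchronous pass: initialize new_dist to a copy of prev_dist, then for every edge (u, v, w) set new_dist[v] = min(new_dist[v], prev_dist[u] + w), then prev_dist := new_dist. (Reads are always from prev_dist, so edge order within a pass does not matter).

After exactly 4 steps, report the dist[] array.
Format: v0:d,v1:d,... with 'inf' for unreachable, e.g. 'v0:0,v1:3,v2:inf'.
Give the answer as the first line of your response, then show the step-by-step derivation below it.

v0:8,v1:15,v2:16,v3:24,v4:15,v5:inf,v6:0

step 1: dist = v0:8,v1:inf,v2:inf,v3:inf,v4:inf,v5:inf,v6:0
step 2: dist = v0:8,v1:15,v2:inf,v3:inf,v4:15,v5:inf,v6:0
step 3: dist = v0:8,v1:15,v2:16,v3:24,v4:15,v5:inf,v6:0
step 4: dist = v0:8,v1:15,v2:16,v3:24,v4:15,v5:inf,v6:0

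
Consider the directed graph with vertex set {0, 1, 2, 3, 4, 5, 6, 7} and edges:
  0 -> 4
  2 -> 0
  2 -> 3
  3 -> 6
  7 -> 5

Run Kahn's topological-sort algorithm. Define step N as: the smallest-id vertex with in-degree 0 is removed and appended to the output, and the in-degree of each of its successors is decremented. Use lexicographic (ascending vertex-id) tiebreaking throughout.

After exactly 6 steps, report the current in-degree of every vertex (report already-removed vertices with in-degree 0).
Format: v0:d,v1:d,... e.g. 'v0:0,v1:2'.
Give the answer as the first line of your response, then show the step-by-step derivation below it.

v0:0,v1:0,v2:0,v3:0,v4:0,v5:1,v6:0,v7:0

step 1: output 1; order=[1]; indeg=(1,0,0,1,1,1,1,0)
step 2: output 2; order=[1,2]; indeg=(0,0,0,0,1,1,1,0)
step 3: output 0; order=[1,2,0]; indeg=(0,0,0,0,0,1,1,0)
step 4: output 3; order=[1,2,0,3]; indeg=(0,0,0,0,0,1,0,0)
step 5: output 4; order=[1,2,0,3,4]; indeg=(0,0,0,0,0,1,0,0)
step 6: output 6; order=[1,2,0,3,4,6]; indeg=(0,0,0,0,0,1,0,0)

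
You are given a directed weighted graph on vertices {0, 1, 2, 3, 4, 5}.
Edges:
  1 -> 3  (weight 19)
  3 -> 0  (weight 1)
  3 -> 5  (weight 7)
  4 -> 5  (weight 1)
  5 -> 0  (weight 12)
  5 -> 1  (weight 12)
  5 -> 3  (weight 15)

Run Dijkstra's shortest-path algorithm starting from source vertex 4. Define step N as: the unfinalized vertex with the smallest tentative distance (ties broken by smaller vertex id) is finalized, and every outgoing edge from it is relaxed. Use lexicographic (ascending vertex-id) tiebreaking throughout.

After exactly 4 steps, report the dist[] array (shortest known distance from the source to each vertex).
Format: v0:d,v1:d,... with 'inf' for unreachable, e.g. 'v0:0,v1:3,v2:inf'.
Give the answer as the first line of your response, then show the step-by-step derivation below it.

v0:13,v1:13,v2:inf,v3:16,v4:0,v5:1

step 1: dist = v0:inf,v1:inf,v2:inf,v3:inf,v4:0,v5:1
step 2: dist = v0:13,v1:13,v2:inf,v3:16,v4:0,v5:1
step 3: dist = v0:13,v1:13,v2:inf,v3:16,v4:0,v5:1
step 4: dist = v0:13,v1:13,v2:inf,v3:16,v4:0,v5:1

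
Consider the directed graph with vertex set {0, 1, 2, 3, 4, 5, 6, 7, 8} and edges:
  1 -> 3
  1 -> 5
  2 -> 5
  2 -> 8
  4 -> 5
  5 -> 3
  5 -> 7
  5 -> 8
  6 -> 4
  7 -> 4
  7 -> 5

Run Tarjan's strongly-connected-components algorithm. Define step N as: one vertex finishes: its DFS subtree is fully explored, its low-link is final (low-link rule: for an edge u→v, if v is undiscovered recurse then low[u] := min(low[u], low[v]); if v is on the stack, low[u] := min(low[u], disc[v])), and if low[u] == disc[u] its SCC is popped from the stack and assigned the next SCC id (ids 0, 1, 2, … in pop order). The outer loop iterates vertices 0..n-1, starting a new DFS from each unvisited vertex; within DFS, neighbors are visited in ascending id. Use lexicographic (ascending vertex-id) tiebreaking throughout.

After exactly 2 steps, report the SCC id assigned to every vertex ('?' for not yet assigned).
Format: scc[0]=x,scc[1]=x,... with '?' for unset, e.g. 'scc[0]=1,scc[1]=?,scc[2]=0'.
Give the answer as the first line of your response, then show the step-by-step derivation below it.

scc[0]=0,scc[1]=?,scc[2]=?,scc[3]=1,scc[4]=?,scc[5]=?,scc[6]=?,scc[7]=?,scc[8]=?

step 1: low=(low[0]=0,low[1]=?,low[2]=?,low[3]=?,low[4]=?,low[5]=?,low[6]=?,low[7]=?,low[8]=?); scc=(scc[0]=0,scc[1]=?,scc[2]=?,scc[3]=?,scc[4]=?,scc[5]=?,scc[6]=?,scc[7]=?,scc[8]=?)
step 2: low=(low[0]=0,low[1]=1,low[2]=?,low[3]=2,low[4]=?,low[5]=?,low[6]=?,low[7]=?,low[8]=?); scc=(scc[0]=0,scc[1]=?,scc[2]=?,scc[3]=1,scc[4]=?,scc[5]=?,scc[6]=?,scc[7]=?,scc[8]=?)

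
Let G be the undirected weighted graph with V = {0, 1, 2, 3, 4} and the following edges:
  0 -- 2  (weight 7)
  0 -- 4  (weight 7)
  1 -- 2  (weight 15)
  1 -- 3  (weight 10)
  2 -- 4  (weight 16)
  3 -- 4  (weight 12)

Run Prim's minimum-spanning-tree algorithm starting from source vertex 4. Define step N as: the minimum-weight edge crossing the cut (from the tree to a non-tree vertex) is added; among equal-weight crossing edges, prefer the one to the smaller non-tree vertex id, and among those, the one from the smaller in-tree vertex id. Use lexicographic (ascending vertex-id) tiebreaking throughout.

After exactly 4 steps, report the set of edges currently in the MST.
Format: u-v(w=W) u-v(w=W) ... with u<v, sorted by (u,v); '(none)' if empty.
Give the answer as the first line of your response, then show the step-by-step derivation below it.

0-2(w=7) 0-4(w=7) 1-3(w=10) 3-4(w=12)

step 1: add edge 0-4 (w=7); MST = {0-4(w=7)}
step 2: add edge 0-2 (w=7); MST = {0-2(w=7) 0-4(w=7)}
step 3: add edge 3-4 (w=12); MST = {0-2(w=7) 0-4(w=7) 3-4(w=12)}
step 4: add edge 1-3 (w=10); MST = {0-2(w=7) 0-4(w=7) 1-3(w=10) 3-4(w=12)}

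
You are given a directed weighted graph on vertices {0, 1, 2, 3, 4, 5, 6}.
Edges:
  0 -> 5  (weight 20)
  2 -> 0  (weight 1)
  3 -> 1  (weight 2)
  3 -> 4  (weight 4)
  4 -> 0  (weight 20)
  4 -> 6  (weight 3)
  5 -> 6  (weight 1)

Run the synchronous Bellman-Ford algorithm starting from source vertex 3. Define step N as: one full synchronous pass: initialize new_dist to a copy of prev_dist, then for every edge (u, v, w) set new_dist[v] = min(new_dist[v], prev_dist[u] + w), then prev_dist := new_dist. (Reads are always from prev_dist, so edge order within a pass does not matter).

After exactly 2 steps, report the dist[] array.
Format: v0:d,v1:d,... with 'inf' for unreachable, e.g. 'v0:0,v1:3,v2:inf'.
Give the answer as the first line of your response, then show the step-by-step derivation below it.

v0:24,v1:2,v2:inf,v3:0,v4:4,v5:inf,v6:7

step 1: dist = v0:inf,v1:2,v2:inf,v3:0,v4:4,v5:inf,v6:inf
step 2: dist = v0:24,v1:2,v2:inf,v3:0,v4:4,v5:inf,v6:7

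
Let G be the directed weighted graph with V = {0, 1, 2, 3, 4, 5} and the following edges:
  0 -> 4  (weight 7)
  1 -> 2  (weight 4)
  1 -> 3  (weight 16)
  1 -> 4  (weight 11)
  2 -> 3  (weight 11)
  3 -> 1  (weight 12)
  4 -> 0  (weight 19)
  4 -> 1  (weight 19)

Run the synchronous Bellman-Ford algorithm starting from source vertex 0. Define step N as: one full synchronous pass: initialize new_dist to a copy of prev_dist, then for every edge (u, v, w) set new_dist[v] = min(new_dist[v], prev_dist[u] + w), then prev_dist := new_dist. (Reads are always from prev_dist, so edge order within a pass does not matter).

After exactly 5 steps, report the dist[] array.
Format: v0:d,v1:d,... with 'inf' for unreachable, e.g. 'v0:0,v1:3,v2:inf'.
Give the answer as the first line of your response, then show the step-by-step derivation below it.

v0:0,v1:26,v2:30,v3:41,v4:7,v5:inf

step 1: dist = v0:0,v1:inf,v2:inf,v3:inf,v4:7,v5:inf
step 2: dist = v0:0,v1:26,v2:inf,v3:inf,v4:7,v5:inf
step 3: dist = v0:0,v1:26,v2:30,v3:42,v4:7,v5:inf
step 4: dist = v0:0,v1:26,v2:30,v3:41,v4:7,v5:inf
step 5: dist = v0:0,v1:26,v2:30,v3:41,v4:7,v5:inf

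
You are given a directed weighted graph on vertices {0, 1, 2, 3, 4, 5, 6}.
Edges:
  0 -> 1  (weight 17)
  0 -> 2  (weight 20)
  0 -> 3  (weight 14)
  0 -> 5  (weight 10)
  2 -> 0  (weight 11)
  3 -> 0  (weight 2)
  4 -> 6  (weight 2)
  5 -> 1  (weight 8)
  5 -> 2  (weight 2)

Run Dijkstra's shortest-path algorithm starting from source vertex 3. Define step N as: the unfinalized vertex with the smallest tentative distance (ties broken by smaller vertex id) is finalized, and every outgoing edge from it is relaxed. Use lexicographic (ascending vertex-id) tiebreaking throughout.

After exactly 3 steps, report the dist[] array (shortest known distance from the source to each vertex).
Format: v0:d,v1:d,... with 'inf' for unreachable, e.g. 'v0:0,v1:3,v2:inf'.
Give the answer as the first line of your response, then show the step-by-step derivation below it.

v0:2,v1:19,v2:14,v3:0,v4:inf,v5:12,v6:inf

step 1: dist = v0:2,v1:inf,v2:inf,v3:0,v4:inf,v5:inf,v6:inf
step 2: dist = v0:2,v1:19,v2:22,v3:0,v4:inf,v5:12,v6:inf
step 3: dist = v0:2,v1:19,v2:14,v3:0,v4:inf,v5:12,v6:inf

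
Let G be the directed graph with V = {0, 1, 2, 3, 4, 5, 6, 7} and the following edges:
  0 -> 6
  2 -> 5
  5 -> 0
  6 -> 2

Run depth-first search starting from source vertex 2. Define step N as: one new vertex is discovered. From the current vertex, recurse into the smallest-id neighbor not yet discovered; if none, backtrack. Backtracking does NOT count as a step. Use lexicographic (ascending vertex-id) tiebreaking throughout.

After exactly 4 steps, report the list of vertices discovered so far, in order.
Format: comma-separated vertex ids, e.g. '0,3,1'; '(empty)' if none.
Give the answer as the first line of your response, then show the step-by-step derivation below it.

2,5,0,6

step 1: discover 2; path=2; order=2
step 2: discover 5; path=2>5; order=2,5
step 3: discover 0; path=2>5>0; order=2,5,0
step 4: discover 6; path=2>5>0>6; order=2,5,0,6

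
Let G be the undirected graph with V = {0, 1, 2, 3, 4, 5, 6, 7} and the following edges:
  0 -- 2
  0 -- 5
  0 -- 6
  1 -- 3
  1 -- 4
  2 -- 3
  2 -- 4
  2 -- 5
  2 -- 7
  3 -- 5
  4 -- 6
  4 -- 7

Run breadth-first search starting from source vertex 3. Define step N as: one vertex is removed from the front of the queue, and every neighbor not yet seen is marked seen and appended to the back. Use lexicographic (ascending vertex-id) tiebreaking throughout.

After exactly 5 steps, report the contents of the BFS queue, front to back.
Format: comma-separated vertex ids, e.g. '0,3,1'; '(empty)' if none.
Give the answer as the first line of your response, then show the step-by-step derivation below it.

0,7,6

step 1: dequeue 3; queue=[1,2,5]; order=3
step 2: dequeue 1; queue=[2,5,4]; order=3,1
step 3: dequeue 2; queue=[5,4,0,7]; order=3,1,2
step 4: dequeue 5; queue=[4,0,7]; order=3,1,2,5
step 5: dequeue 4; queue=[0,7,6]; order=3,1,2,5,4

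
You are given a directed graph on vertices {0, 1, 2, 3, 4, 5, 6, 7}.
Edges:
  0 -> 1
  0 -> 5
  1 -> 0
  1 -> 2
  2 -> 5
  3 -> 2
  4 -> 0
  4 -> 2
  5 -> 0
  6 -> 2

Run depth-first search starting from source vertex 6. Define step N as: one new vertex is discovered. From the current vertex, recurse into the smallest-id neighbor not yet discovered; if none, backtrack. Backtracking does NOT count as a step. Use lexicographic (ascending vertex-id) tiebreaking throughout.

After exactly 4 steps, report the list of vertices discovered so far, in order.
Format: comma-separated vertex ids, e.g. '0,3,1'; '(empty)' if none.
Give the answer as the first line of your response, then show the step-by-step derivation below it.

6,2,5,0

step 1: discover 6; path=6; order=6
step 2: discover 2; path=6>2; order=6,2
step 3: discover 5; path=6>2>5; order=6,2,5
step 4: discover 0; path=6>2>5>0; order=6,2,5,0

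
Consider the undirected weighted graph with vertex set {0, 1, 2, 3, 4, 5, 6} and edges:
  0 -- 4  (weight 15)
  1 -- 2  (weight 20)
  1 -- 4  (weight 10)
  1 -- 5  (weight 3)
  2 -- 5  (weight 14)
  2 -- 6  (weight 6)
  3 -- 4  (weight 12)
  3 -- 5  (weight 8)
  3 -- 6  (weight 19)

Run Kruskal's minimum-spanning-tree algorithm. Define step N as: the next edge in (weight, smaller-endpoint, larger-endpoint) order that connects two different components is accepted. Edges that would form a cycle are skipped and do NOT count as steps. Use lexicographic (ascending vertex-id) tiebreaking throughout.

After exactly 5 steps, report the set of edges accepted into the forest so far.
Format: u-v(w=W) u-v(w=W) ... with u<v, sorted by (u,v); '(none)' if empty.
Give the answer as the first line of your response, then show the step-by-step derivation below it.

1-4(w=10) 1-5(w=3) 2-5(w=14) 2-6(w=6) 3-5(w=8)

step 1: add edge 1-5 (w=3); MST = {1-5(w=3)}
step 2: add edge 2-6 (w=6); MST = {1-5(w=3) 2-6(w=6)}
step 3: add edge 3-5 (w=8); MST = {1-5(w=3) 2-6(w=6) 3-5(w=8)}
step 4: add edge 1-4 (w=10); MST = {1-4(w=10) 1-5(w=3) 2-6(w=6) 3-5(w=8)}
step 5: add edge 2-5 (w=14); MST = {1-4(w=10) 1-5(w=3) 2-5(w=14) 2-6(w=6) 3-5(w=8)}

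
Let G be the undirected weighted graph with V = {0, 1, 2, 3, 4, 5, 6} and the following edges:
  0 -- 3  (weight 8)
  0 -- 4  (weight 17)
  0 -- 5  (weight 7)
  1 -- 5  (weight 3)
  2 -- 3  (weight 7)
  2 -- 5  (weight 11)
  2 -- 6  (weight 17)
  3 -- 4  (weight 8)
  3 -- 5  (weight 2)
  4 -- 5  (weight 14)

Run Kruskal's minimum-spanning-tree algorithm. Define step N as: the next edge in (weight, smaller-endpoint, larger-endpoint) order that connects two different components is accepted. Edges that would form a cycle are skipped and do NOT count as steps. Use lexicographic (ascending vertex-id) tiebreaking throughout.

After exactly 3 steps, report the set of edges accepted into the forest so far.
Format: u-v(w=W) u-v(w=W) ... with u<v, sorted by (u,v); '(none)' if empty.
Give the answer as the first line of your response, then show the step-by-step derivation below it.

0-5(w=7) 1-5(w=3) 3-5(w=2)

step 1: add edge 3-5 (w=2); MST = {3-5(w=2)}
step 2: add edge 1-5 (w=3); MST = {1-5(w=3) 3-5(w=2)}
step 3: add edge 0-5 (w=7); MST = {0-5(w=7) 1-5(w=3) 3-5(w=2)}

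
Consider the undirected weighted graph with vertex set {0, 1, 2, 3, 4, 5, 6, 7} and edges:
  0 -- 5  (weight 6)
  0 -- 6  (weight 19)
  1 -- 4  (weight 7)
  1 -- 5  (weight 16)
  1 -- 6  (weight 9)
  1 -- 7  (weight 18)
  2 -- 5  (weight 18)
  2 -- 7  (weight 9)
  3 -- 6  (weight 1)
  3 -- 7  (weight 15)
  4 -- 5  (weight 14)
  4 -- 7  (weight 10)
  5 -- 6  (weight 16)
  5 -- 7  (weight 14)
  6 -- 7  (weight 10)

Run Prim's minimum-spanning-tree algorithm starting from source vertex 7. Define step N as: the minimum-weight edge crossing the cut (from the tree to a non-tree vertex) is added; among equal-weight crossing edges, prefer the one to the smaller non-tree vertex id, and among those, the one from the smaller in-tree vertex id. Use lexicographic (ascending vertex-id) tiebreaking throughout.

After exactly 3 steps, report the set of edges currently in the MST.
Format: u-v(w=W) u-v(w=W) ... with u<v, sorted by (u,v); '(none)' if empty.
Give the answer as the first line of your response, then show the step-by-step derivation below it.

1-4(w=7) 2-7(w=9) 4-7(w=10)

step 1: add edge 2-7 (w=9); MST = {2-7(w=9)}
step 2: add edge 4-7 (w=10); MST = {2-7(w=9) 4-7(w=10)}
step 3: add edge 1-4 (w=7); MST = {1-4(w=7) 2-7(w=9) 4-7(w=10)}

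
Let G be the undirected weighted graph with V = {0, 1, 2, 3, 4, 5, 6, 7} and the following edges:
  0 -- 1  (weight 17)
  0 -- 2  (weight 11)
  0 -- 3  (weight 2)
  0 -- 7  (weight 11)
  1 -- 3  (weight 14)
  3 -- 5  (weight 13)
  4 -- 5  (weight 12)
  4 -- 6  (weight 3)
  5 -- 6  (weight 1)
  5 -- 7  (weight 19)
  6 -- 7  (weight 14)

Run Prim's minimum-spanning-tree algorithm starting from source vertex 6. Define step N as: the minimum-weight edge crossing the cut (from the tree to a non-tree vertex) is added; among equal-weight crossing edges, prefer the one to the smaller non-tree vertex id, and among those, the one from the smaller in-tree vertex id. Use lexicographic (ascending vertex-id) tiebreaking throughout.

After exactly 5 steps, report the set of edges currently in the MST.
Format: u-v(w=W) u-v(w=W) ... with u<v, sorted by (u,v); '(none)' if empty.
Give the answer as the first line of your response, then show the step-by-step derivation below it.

0-2(w=11) 0-3(w=2) 3-5(w=13) 4-6(w=3) 5-6(w=1)

step 1: add edge 5-6 (w=1); MST = {5-6(w=1)}
step 2: add edge 4-6 (w=3); MST = {4-6(w=3) 5-6(w=1)}
step 3: add edge 3-5 (w=13); MST = {3-5(w=13) 4-6(w=3) 5-6(w=1)}
step 4: add edge 0-3 (w=2); MST = {0-3(w=2) 3-5(w=13) 4-6(w=3) 5-6(w=1)}
step 5: add edge 0-2 (w=11); MST = {0-2(w=11) 0-3(w=2) 3-5(w=13) 4-6(w=3) 5-6(w=1)}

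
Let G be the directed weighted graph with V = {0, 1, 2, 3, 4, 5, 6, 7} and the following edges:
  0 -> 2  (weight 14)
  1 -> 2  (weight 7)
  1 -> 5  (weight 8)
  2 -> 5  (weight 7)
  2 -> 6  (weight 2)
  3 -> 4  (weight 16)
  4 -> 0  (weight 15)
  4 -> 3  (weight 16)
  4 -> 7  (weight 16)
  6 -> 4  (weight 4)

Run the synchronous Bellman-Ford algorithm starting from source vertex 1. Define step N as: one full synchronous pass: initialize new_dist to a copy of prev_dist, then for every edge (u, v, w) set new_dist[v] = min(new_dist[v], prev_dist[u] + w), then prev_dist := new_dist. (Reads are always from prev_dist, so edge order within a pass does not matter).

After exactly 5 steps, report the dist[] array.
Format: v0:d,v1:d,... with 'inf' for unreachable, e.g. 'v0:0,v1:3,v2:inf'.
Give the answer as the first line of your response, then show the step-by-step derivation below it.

v0:28,v1:0,v2:7,v3:29,v4:13,v5:8,v6:9,v7:29

step 1: dist = v0:inf,v1:0,v2:7,v3:inf,v4:inf,v5:8,v6:inf,v7:inf
step 2: dist = v0:inf,v1:0,v2:7,v3:inf,v4:inf,v5:8,v6:9,v7:inf
step 3: dist = v0:inf,v1:0,v2:7,v3:inf,v4:13,v5:8,v6:9,v7:inf
step 4: dist = v0:28,v1:0,v2:7,v3:29,v4:13,v5:8,v6:9,v7:29
step 5: dist = v0:28,v1:0,v2:7,v3:29,v4:13,v5:8,v6:9,v7:29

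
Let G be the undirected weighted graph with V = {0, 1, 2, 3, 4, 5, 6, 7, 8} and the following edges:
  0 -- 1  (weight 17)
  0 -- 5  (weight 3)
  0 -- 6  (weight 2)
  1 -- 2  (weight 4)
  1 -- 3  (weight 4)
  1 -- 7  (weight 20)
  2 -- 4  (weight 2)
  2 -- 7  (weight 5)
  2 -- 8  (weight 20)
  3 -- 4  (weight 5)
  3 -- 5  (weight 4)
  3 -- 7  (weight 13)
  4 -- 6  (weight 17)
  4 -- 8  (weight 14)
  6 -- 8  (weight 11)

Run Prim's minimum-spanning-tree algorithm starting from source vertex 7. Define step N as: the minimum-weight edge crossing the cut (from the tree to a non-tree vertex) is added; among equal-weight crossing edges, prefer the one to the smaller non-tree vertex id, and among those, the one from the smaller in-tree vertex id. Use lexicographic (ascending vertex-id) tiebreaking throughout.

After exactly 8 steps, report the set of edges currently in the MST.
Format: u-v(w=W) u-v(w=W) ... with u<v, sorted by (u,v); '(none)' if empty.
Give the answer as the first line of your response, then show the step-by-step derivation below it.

0-5(w=3) 0-6(w=2) 1-2(w=4) 1-3(w=4) 2-4(w=2) 2-7(w=5) 3-5(w=4) 6-8(w=11)

step 1: add edge 2-7 (w=5); MST = {2-7(w=5)}
step 2: add edge 2-4 (w=2); MST = {2-4(w=2) 2-7(w=5)}
step 3: add edge 1-2 (w=4); MST = {1-2(w=4) 2-4(w=2) 2-7(w=5)}
step 4: add edge 1-3 (w=4); MST = {1-2(w=4) 1-3(w=4) 2-4(w=2) 2-7(w=5)}
step 5: add edge 3-5 (w=4); MST = {1-2(w=4) 1-3(w=4) 2-4(w=2) 2-7(w=5) 3-5(w=4)}
step 6: add edge 0-5 (w=3); MST = {0-5(w=3) 1-2(w=4) 1-3(w=4) 2-4(w=2) 2-7(w=5) 3-5(w=4)}
step 7: add edge 0-6 (w=2); MST = {0-5(w=3) 0-6(w=2) 1-2(w=4) 1-3(w=4) 2-4(w=2) 2-7(w=5) 3-5(w=4)}
step 8: add edge 6-8 (w=11); MST = {0-5(w=3) 0-6(w=2) 1-2(w=4) 1-3(w=4) 2-4(w=2) 2-7(w=5) 3-5(w=4) 6-8(w=11)}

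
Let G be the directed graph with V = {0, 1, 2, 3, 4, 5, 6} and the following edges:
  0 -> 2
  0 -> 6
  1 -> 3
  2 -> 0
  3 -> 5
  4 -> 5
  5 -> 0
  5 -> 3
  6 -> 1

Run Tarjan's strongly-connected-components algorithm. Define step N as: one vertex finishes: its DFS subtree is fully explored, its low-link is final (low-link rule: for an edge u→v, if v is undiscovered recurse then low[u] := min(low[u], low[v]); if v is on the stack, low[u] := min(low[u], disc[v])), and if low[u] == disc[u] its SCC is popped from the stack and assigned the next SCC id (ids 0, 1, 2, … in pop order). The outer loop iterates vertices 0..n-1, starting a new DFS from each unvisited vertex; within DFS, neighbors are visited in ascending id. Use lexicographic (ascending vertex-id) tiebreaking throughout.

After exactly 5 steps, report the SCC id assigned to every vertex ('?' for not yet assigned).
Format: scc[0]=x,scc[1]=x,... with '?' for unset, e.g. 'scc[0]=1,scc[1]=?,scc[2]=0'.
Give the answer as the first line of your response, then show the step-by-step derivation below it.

scc[0]=?,scc[1]=?,scc[2]=?,scc[3]=?,scc[4]=?,scc[5]=?,scc[6]=?

step 1: low=(low[0]=0,low[1]=?,low[2]=0,low[3]=?,low[4]=?,low[5]=?,low[6]=?); scc=(scc[0]=?,scc[1]=?,scc[2]=?,scc[3]=?,scc[4]=?,scc[5]=?,scc[6]=?)
step 2: low=(low[0]=0,low[1]=3,low[2]=0,low[3]=4,low[4]=?,low[5]=0,low[6]=2); scc=(scc[0]=?,scc[1]=?,scc[2]=?,scc[3]=?,scc[4]=?,scc[5]=?,scc[6]=?)
step 3: low=(low[0]=0,low[1]=3,low[2]=0,low[3]=0,low[4]=?,low[5]=0,low[6]=2); scc=(scc[0]=?,scc[1]=?,scc[2]=?,scc[3]=?,scc[4]=?,scc[5]=?,scc[6]=?)
step 4: low=(low[0]=0,low[1]=0,low[2]=0,low[3]=0,low[4]=?,low[5]=0,low[6]=2); scc=(scc[0]=?,scc[1]=?,scc[2]=?,scc[3]=?,scc[4]=?,scc[5]=?,scc[6]=?)
step 5: low=(low[0]=0,low[1]=0,low[2]=0,low[3]=0,low[4]=?,low[5]=0,low[6]=0); scc=(scc[0]=?,scc[1]=?,scc[2]=?,scc[3]=?,scc[4]=?,scc[5]=?,scc[6]=?)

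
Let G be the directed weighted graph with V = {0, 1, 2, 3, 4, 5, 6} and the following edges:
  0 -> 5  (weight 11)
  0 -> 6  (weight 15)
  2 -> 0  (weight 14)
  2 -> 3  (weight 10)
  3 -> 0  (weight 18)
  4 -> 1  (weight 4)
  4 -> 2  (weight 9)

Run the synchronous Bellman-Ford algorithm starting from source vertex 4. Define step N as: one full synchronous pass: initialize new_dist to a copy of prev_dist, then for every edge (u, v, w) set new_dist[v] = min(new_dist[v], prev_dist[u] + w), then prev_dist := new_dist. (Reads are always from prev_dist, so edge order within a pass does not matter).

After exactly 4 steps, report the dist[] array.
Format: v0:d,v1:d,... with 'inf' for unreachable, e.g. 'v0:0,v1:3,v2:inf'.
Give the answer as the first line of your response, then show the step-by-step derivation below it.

v0:23,v1:4,v2:9,v3:19,v4:0,v5:34,v6:38

step 1: dist = v0:inf,v1:4,v2:9,v3:inf,v4:0,v5:inf,v6:inf
step 2: dist = v0:23,v1:4,v2:9,v3:19,v4:0,v5:inf,v6:inf
step 3: dist = v0:23,v1:4,v2:9,v3:19,v4:0,v5:34,v6:38
step 4: dist = v0:23,v1:4,v2:9,v3:19,v4:0,v5:34,v6:38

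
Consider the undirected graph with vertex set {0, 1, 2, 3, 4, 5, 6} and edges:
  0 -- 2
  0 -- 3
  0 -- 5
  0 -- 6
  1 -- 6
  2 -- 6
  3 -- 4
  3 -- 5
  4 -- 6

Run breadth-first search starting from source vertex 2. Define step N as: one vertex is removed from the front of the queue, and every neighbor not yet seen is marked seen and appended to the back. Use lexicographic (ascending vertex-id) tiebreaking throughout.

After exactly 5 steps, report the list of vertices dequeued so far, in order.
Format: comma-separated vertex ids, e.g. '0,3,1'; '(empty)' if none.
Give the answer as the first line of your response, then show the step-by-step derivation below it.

2,0,6,3,5

step 1: dequeue 2; queue=[0,6]; order=2
step 2: dequeue 0; queue=[6,3,5]; order=2,0
step 3: dequeue 6; queue=[3,5,1,4]; order=2,0,6
step 4: dequeue 3; queue=[5,1,4]; order=2,0,6,3
step 5: dequeue 5; queue=[1,4]; order=2,0,6,3,5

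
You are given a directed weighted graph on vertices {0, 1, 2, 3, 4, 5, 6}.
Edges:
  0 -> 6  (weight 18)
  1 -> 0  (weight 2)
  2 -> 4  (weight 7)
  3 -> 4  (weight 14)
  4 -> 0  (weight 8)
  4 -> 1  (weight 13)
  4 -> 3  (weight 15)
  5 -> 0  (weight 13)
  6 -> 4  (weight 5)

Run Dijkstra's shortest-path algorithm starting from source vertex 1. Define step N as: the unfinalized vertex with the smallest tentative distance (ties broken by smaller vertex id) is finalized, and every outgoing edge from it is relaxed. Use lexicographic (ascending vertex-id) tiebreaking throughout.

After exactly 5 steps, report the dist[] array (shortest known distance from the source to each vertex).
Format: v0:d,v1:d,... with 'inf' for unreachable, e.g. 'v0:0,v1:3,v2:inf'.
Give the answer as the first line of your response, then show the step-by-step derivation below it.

v0:2,v1:0,v2:inf,v3:40,v4:25,v5:inf,v6:20

step 1: dist = v0:2,v1:0,v2:inf,v3:inf,v4:inf,v5:inf,v6:inf
step 2: dist = v0:2,v1:0,v2:inf,v3:inf,v4:inf,v5:inf,v6:20
step 3: dist = v0:2,v1:0,v2:inf,v3:inf,v4:25,v5:inf,v6:20
step 4: dist = v0:2,v1:0,v2:inf,v3:40,v4:25,v5:inf,v6:20
step 5: dist = v0:2,v1:0,v2:inf,v3:40,v4:25,v5:inf,v6:20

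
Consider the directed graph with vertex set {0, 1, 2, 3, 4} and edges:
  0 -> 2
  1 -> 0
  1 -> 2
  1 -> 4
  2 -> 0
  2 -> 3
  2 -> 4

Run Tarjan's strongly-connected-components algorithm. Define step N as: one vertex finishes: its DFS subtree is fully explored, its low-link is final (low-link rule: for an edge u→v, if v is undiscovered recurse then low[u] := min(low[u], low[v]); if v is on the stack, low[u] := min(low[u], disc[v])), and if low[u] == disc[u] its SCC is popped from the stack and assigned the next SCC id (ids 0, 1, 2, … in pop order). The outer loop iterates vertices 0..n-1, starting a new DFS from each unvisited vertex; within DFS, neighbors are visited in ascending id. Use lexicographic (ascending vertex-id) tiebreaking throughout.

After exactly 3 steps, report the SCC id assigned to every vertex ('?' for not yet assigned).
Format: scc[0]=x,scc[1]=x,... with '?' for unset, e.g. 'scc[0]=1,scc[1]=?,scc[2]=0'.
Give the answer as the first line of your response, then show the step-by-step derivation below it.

scc[0]=?,scc[1]=?,scc[2]=?,scc[3]=0,scc[4]=1

step 1: low=(low[0]=0,low[1]=?,low[2]=0,low[3]=2,low[4]=?); scc=(scc[0]=?,scc[1]=?,scc[2]=?,scc[3]=0,scc[4]=?)
step 2: low=(low[0]=0,low[1]=?,low[2]=0,low[3]=2,low[4]=3); scc=(scc[0]=?,scc[1]=?,scc[2]=?,scc[3]=0,scc[4]=1)
step 3: low=(low[0]=0,low[1]=?,low[2]=0,low[3]=2,low[4]=3); scc=(scc[0]=?,scc[1]=?,scc[2]=?,scc[3]=0,scc[4]=1)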